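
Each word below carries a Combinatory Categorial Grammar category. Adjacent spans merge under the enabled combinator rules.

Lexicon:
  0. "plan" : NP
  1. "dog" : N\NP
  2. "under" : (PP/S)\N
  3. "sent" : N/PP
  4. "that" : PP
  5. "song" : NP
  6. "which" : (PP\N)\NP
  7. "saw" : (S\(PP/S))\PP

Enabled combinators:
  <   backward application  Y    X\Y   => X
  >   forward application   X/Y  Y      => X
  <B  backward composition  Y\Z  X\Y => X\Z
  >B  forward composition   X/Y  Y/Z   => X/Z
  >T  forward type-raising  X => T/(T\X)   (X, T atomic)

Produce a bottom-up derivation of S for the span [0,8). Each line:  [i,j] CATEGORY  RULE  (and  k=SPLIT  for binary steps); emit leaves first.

[0,1] NP  lex  "plan"
[1,2] N\NP  lex  "dog"
[2,3] (PP/S)\N  lex  "under"
[3,4] N/PP  lex  "sent"
[4,5] PP  lex  "that"
[3,5] N  >  k=4
[5,6] NP  lex  "song"
[6,7] (PP\N)\NP  lex  "which"
[5,7] PP\N  <  k=6
[3,7] PP  <  k=5
[7,8] (S\(PP/S))\PP  lex  "saw"
[3,8] S\(PP/S)  <  k=7
[2,8] S\N  <B  k=3
[1,8] S\NP  <B  k=2
[0,8] S  <  k=1

[0,8] S   <
  [0,1] "plan" : NP
  [1,8] S\NP   <B
    [1,2] "dog" : N\NP
    [2,8] S\N   <B
      [2,3] "under" : (PP/S)\N
      [3,8] S\(PP/S)   <
        [3,7] PP   <
          [3,5] N   >
            [3,4] "sent" : N/PP
            [4,5] "that" : PP
          [5,7] PP\N   <
            [5,6] "song" : NP
            [6,7] "which" : (PP\N)\NP
        [7,8] "saw" : (S\(PP/S))\PP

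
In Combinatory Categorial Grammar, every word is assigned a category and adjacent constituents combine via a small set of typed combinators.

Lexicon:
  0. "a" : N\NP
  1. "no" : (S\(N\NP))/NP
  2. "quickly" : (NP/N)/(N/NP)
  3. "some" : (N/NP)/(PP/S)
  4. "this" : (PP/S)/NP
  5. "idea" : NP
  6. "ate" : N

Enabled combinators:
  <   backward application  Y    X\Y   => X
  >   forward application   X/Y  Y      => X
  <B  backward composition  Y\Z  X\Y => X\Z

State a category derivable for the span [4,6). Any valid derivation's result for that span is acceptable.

[0,7] S   <
  [0,1] "a" : N\NP
  [1,7] S\(N\NP)   >
    [1,2] "no" : (S\(N\NP))/NP
    [2,7] NP   >
      [2,6] NP/N   >
        [2,3] "quickly" : (NP/N)/(N/NP)
        [3,6] N/NP   >
          [3,4] "some" : (N/NP)/(PP/S)
          [4,6] PP/S   >
            [4,5] "this" : (PP/S)/NP
            [5,6] "idea" : NP
      [6,7] "ate" : N

PP/S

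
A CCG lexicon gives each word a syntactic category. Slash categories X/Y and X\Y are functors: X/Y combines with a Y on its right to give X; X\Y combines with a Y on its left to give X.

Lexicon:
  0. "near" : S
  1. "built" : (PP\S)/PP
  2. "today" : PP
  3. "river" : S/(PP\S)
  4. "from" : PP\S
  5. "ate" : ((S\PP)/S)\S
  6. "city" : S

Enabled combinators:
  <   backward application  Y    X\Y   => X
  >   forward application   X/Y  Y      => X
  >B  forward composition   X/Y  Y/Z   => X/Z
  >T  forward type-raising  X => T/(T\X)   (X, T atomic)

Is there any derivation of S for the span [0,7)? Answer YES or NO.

[0,7] S   <
  [0,3] PP   >
    [0,1] PP/(PP\S)   >T
      [0,1] "near" : S
    [1,3] PP\S   >
      [1,2] "built" : (PP\S)/PP
      [2,3] "today" : PP
  [3,7] S\PP   >
    [3,6] (S\PP)/S   <
      [3,5] S   >
        [3,4] "river" : S/(PP\S)
        [4,5] "from" : PP\S
      [5,6] "ate" : ((S\PP)/S)\S
    [6,7] "city" : S

YES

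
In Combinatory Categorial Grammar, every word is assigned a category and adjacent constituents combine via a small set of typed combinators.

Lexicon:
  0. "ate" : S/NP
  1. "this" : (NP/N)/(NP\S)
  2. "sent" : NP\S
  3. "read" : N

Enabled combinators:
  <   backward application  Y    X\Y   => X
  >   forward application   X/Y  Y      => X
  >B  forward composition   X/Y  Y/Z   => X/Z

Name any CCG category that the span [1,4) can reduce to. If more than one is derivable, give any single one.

NP

[0,4] S   >
  [0,1] "ate" : S/NP
  [1,4] NP   >
    [1,3] NP/N   >
      [1,2] "this" : (NP/N)/(NP\S)
      [2,3] "sent" : NP\S
    [3,4] "read" : N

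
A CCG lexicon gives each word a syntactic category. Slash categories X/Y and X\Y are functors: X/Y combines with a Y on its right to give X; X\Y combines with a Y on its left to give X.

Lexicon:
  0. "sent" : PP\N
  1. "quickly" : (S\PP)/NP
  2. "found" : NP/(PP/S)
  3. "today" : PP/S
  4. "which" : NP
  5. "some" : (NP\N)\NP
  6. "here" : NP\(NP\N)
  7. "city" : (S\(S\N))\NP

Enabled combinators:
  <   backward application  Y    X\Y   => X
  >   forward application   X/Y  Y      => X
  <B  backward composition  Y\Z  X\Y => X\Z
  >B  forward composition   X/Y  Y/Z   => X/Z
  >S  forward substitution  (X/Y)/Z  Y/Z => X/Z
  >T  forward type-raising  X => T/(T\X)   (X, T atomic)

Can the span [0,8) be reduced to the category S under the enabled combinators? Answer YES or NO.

[0,8] S   <
  [0,4] S\N   <B
    [0,1] "sent" : PP\N
    [1,4] S\PP   >
      [1,2] "quickly" : (S\PP)/NP
      [2,4] NP   >
        [2,3] "found" : NP/(PP/S)
        [3,4] "today" : PP/S
  [4,8] S\(S\N)   <
    [4,7] NP   <
      [4,6] NP\N   <
        [4,5] "which" : NP
        [5,6] "some" : (NP\N)\NP
      [6,7] "here" : NP\(NP\N)
    [7,8] "city" : (S\(S\N))\NP

YES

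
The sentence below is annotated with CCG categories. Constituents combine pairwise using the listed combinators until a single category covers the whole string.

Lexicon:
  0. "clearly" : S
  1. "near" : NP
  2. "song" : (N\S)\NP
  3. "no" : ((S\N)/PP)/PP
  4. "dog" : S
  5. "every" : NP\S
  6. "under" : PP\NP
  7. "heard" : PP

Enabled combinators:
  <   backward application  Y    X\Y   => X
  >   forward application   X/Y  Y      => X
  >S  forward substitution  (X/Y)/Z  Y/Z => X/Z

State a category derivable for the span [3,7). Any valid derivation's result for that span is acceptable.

[0,8] S   <
  [0,3] N   <
    [0,1] "clearly" : S
    [1,3] N\S   <
      [1,2] "near" : NP
      [2,3] "song" : (N\S)\NP
  [3,8] S\N   >
    [3,7] (S\N)/PP   >
      [3,4] "no" : ((S\N)/PP)/PP
      [4,7] PP   <
        [4,6] NP   <
          [4,5] "dog" : S
          [5,6] "every" : NP\S
        [6,7] "under" : PP\NP
    [7,8] "heard" : PP

(S\N)/PP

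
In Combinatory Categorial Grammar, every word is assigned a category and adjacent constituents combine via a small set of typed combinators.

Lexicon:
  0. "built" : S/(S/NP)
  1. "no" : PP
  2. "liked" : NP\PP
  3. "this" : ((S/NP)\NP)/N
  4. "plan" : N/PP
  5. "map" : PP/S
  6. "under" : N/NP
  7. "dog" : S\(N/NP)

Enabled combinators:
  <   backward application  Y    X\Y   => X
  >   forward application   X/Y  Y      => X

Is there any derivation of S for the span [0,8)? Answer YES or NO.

[0,8] S   >
  [0,1] "built" : S/(S/NP)
  [1,8] S/NP   <
    [1,3] NP   <
      [1,2] "no" : PP
      [2,3] "liked" : NP\PP
    [3,8] (S/NP)\NP   >
      [3,4] "this" : ((S/NP)\NP)/N
      [4,8] N   >
        [4,5] "plan" : N/PP
        [5,8] PP   >
          [5,6] "map" : PP/S
          [6,8] S   <
            [6,7] "under" : N/NP
            [7,8] "dog" : S\(N/NP)

YES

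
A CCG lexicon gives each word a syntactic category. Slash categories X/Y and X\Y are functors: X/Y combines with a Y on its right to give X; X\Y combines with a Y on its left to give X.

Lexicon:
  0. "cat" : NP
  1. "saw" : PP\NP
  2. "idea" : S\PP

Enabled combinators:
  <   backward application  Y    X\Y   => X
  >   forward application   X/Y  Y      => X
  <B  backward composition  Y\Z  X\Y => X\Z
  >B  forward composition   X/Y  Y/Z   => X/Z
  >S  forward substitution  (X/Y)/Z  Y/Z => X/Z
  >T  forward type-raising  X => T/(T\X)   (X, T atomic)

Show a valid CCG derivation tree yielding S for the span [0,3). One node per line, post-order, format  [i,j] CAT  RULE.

[0,3] S   <
  [0,2] PP   <
    [0,1] "cat" : NP
    [1,2] "saw" : PP\NP
  [2,3] "idea" : S\PP

[0,1] NP  lex  "cat"
[1,2] PP\NP  lex  "saw"
[0,2] PP  <  k=1
[2,3] S\PP  lex  "idea"
[0,3] S  <  k=2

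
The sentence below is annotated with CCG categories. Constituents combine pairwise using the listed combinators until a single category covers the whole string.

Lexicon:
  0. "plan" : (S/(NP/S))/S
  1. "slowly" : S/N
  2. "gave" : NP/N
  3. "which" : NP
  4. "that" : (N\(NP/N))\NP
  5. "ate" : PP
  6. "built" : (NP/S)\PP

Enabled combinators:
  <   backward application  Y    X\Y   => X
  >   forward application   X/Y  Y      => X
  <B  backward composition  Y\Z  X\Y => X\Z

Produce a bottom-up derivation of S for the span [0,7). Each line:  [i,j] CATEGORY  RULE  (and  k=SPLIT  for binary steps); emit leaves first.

[0,7] S   >
  [0,5] S/(NP/S)   >
    [0,1] "plan" : (S/(NP/S))/S
    [1,5] S   >
      [1,2] "slowly" : S/N
      [2,5] N   <
        [2,3] "gave" : NP/N
        [3,5] N\(NP/N)   <
          [3,4] "which" : NP
          [4,5] "that" : (N\(NP/N))\NP
  [5,7] NP/S   <
    [5,6] "ate" : PP
    [6,7] "built" : (NP/S)\PP

[0,1] (S/(NP/S))/S  lex  "plan"
[1,2] S/N  lex  "slowly"
[2,3] NP/N  lex  "gave"
[3,4] NP  lex  "which"
[4,5] (N\(NP/N))\NP  lex  "that"
[3,5] N\(NP/N)  <  k=4
[2,5] N  <  k=3
[1,5] S  >  k=2
[0,5] S/(NP/S)  >  k=1
[5,6] PP  lex  "ate"
[6,7] (NP/S)\PP  lex  "built"
[5,7] NP/S  <  k=6
[0,7] S  >  k=5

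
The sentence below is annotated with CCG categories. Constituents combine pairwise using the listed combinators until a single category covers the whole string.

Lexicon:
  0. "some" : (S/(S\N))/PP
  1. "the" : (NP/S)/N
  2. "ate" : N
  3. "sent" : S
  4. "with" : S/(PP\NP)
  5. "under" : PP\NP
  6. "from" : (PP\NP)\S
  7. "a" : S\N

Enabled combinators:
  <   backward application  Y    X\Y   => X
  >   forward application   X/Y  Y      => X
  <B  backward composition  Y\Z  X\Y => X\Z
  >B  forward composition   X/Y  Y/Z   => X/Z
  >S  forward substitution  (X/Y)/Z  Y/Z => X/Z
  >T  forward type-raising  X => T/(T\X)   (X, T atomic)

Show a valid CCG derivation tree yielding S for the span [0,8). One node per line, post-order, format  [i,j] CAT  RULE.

[0,8] S   >
  [0,7] S/(S\N)   >
    [0,1] "some" : (S/(S\N))/PP
    [1,7] PP   <
      [1,4] NP   >
        [1,3] NP/S   >
          [1,2] "the" : (NP/S)/N
          [2,3] "ate" : N
        [3,4] "sent" : S
      [4,7] PP\NP   <
        [4,6] S   >
          [4,5] "with" : S/(PP\NP)
          [5,6] "under" : PP\NP
        [6,7] "from" : (PP\NP)\S
  [7,8] "a" : S\N

[0,1] (S/(S\N))/PP  lex  "some"
[1,2] (NP/S)/N  lex  "the"
[2,3] N  lex  "ate"
[1,3] NP/S  >  k=2
[3,4] S  lex  "sent"
[1,4] NP  >  k=3
[4,5] S/(PP\NP)  lex  "with"
[5,6] PP\NP  lex  "under"
[4,6] S  >  k=5
[6,7] (PP\NP)\S  lex  "from"
[4,7] PP\NP  <  k=6
[1,7] PP  <  k=4
[0,7] S/(S\N)  >  k=1
[7,8] S\N  lex  "a"
[0,8] S  >  k=7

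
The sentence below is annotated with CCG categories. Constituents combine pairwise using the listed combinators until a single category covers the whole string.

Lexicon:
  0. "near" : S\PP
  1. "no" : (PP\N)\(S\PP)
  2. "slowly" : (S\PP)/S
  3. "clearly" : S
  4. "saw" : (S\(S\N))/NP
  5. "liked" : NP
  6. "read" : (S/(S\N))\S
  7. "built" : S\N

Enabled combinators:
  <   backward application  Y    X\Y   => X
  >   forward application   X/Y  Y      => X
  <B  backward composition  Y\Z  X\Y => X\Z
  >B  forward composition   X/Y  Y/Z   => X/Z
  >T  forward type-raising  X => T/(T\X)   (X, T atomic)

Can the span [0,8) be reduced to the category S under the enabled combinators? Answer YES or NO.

YES

[0,8] S   >
  [0,7] S/(S\N)   <
    [0,6] S   <
      [0,4] S\N   <B
        [0,2] PP\N   <
          [0,1] "near" : S\PP
          [1,2] "no" : (PP\N)\(S\PP)
        [2,4] S\PP   >
          [2,3] "slowly" : (S\PP)/S
          [3,4] "clearly" : S
      [4,6] S\(S\N)   >
        [4,5] "saw" : (S\(S\N))/NP
        [5,6] "liked" : NP
    [6,7] "read" : (S/(S\N))\S
  [7,8] "built" : S\N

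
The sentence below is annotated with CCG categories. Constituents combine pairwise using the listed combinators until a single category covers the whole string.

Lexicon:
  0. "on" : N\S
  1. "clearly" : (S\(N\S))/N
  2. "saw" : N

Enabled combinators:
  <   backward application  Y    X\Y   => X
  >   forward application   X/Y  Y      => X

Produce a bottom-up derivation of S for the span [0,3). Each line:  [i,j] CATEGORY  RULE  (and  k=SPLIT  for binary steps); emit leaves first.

[0,3] S   <
  [0,1] "on" : N\S
  [1,3] S\(N\S)   >
    [1,2] "clearly" : (S\(N\S))/N
    [2,3] "saw" : N

[0,1] N\S  lex  "on"
[1,2] (S\(N\S))/N  lex  "clearly"
[2,3] N  lex  "saw"
[1,3] S\(N\S)  >  k=2
[0,3] S  <  k=1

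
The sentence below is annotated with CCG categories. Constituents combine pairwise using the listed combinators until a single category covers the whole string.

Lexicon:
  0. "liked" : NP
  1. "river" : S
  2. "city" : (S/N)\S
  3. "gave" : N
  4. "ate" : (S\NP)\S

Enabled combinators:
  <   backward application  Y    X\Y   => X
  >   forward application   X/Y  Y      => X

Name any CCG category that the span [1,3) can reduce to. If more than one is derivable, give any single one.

[0,5] S   <
  [0,1] "liked" : NP
  [1,5] S\NP   <
    [1,4] S   >
      [1,3] S/N   <
        [1,2] "river" : S
        [2,3] "city" : (S/N)\S
      [3,4] "gave" : N
    [4,5] "ate" : (S\NP)\S

S/N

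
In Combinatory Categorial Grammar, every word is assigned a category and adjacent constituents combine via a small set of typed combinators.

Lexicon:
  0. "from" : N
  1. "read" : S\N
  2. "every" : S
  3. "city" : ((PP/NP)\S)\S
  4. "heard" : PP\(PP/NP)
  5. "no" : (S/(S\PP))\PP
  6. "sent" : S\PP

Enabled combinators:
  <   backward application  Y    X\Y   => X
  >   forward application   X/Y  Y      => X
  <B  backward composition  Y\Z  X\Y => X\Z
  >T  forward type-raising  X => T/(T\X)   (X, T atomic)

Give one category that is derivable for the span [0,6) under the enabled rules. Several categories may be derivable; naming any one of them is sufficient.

[0,7] S   >
  [0,6] S/(S\PP)   <
    [0,5] PP   <
      [0,1] "from" : N
      [1,5] PP\N   <B
        [1,2] "read" : S\N
        [2,5] PP\S   <B
          [2,4] (PP/NP)\S   <
            [2,3] "every" : S
            [3,4] "city" : ((PP/NP)\S)\S
          [4,5] "heard" : PP\(PP/NP)
    [5,6] "no" : (S/(S\PP))\PP
  [6,7] "sent" : S\PP

S/(S\PP)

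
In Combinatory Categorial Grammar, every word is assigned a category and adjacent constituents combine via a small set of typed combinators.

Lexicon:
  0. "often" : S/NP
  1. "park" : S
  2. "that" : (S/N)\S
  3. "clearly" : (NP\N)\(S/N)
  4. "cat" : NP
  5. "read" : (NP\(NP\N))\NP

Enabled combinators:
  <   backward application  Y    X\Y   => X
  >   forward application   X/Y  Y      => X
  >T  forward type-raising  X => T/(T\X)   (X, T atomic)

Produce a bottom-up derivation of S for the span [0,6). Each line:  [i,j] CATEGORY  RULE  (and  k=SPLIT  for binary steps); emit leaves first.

[0,1] S/NP  lex  "often"
[1,2] S  lex  "park"
[2,3] (S/N)\S  lex  "that"
[1,3] S/N  <  k=2
[3,4] (NP\N)\(S/N)  lex  "clearly"
[1,4] NP\N  <  k=3
[4,5] NP  lex  "cat"
[5,6] (NP\(NP\N))\NP  lex  "read"
[4,6] NP\(NP\N)  <  k=5
[1,6] NP  <  k=4
[0,6] S  >  k=1

[0,6] S   >
  [0,1] "often" : S/NP
  [1,6] NP   <
    [1,4] NP\N   <
      [1,3] S/N   <
        [1,2] "park" : S
        [2,3] "that" : (S/N)\S
      [3,4] "clearly" : (NP\N)\(S/N)
    [4,6] NP\(NP\N)   <
      [4,5] "cat" : NP
      [5,6] "read" : (NP\(NP\N))\NP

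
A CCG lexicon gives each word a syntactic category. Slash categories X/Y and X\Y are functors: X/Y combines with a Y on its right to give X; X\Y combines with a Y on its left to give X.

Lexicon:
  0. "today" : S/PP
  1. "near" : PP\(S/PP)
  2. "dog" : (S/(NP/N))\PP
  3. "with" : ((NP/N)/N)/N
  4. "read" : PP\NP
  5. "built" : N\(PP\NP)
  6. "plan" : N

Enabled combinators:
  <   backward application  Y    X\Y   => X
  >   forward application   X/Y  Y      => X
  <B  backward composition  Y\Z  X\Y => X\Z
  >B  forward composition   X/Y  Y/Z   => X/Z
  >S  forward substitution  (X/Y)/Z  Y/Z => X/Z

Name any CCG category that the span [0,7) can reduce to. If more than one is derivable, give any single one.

S

[0,7] S   >
  [0,3] S/(NP/N)   <
    [0,2] PP   <
      [0,1] "today" : S/PP
      [1,2] "near" : PP\(S/PP)
    [2,3] "dog" : (S/(NP/N))\PP
  [3,7] NP/N   >
    [3,6] (NP/N)/N   >
      [3,4] "with" : ((NP/N)/N)/N
      [4,6] N   <
        [4,5] "read" : PP\NP
        [5,6] "built" : N\(PP\NP)
    [6,7] "plan" : N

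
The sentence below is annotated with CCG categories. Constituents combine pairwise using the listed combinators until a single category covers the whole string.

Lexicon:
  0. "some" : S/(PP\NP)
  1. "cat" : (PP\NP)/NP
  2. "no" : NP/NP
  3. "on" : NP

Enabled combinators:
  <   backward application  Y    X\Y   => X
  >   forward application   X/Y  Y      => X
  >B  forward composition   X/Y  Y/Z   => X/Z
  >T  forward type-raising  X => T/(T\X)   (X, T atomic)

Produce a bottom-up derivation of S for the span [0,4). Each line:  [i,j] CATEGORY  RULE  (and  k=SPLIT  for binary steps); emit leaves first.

[0,1] S/(PP\NP)  lex  "some"
[1,2] (PP\NP)/NP  lex  "cat"
[0,2] S/NP  >B  k=1
[2,3] NP/NP  lex  "no"
[0,3] S/NP  >B  k=2
[3,4] NP  lex  "on"
[0,4] S  >  k=3

[0,4] S   >
  [0,3] S/NP   >B
    [0,2] S/NP   >B
      [0,1] "some" : S/(PP\NP)
      [1,2] "cat" : (PP\NP)/NP
    [2,3] "no" : NP/NP
  [3,4] "on" : NP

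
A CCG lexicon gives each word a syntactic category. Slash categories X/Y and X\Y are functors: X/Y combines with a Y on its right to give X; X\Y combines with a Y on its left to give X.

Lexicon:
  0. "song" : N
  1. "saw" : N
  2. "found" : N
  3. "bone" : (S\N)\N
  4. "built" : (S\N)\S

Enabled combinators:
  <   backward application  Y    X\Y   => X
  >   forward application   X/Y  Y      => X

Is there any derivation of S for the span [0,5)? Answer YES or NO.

YES

[0,5] S   <
  [0,1] "song" : N
  [1,5] S\N   <
    [1,4] S   <
      [1,2] "saw" : N
      [2,4] S\N   <
        [2,3] "found" : N
        [3,4] "bone" : (S\N)\N
    [4,5] "built" : (S\N)\S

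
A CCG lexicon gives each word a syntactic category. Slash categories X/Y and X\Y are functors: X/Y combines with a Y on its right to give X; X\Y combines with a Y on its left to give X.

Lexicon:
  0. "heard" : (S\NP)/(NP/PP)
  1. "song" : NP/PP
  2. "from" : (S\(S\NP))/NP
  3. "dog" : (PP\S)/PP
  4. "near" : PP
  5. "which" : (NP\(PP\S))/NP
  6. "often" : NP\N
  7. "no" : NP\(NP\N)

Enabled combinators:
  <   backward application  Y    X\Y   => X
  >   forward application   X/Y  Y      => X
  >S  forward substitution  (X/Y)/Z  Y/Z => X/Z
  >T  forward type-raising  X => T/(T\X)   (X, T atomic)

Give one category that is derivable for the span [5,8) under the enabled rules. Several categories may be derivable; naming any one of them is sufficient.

[0,8] S   <
  [0,2] S\NP   >
    [0,1] "heard" : (S\NP)/(NP/PP)
    [1,2] "song" : NP/PP
  [2,8] S\(S\NP)   >
    [2,3] "from" : (S\(S\NP))/NP
    [3,8] NP   <
      [3,5] PP\S   >
        [3,4] "dog" : (PP\S)/PP
        [4,5] "near" : PP
      [5,8] NP\(PP\S)   >
        [5,6] "which" : (NP\(PP\S))/NP
        [6,8] NP   <
          [6,7] "often" : NP\N
          [7,8] "no" : NP\(NP\N)

NP\(PP\S)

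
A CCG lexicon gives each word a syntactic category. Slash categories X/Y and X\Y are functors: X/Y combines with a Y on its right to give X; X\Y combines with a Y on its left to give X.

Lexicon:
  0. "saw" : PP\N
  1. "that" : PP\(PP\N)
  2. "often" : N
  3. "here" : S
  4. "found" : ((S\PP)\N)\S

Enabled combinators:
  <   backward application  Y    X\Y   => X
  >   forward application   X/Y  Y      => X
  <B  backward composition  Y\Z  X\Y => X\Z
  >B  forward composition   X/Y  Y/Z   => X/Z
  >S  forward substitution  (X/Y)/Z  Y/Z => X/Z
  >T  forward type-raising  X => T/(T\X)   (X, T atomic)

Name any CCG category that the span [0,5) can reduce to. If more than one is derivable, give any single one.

[0,5] S   <
  [0,2] PP   <
    [0,1] "saw" : PP\N
    [1,2] "that" : PP\(PP\N)
  [2,5] S\PP   <
    [2,3] "often" : N
    [3,5] (S\PP)\N   <
      [3,4] "here" : S
      [4,5] "found" : ((S\PP)\N)\S

S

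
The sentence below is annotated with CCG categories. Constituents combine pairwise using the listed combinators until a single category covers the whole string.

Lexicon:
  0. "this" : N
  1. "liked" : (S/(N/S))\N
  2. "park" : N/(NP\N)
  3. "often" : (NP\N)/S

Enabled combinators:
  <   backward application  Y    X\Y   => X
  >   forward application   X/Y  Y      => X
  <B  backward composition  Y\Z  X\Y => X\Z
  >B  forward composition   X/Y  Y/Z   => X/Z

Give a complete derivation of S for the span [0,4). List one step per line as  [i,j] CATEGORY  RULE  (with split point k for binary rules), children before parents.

[0,1] N  lex  "this"
[1,2] (S/(N/S))\N  lex  "liked"
[0,2] S/(N/S)  <  k=1
[2,3] N/(NP\N)  lex  "park"
[3,4] (NP\N)/S  lex  "often"
[2,4] N/S  >B  k=3
[0,4] S  >  k=2

[0,4] S   >
  [0,2] S/(N/S)   <
    [0,1] "this" : N
    [1,2] "liked" : (S/(N/S))\N
  [2,4] N/S   >B
    [2,3] "park" : N/(NP\N)
    [3,4] "often" : (NP\N)/S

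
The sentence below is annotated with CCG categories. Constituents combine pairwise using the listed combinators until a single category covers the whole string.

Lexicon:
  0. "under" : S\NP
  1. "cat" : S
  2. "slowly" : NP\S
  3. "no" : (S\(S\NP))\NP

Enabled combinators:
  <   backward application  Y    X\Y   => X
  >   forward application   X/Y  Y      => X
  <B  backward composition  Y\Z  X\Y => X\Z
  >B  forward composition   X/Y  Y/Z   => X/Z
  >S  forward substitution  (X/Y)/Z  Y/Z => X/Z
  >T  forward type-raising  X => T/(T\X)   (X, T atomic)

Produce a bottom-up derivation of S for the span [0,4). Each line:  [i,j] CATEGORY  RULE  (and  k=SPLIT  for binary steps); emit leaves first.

[0,4] S   <
  [0,1] "under" : S\NP
  [1,4] S\(S\NP)   <
    [1,3] NP   >
      [1,2] NP/(NP\S)   >T
        [1,2] "cat" : S
      [2,3] "slowly" : NP\S
    [3,4] "no" : (S\(S\NP))\NP

[0,1] S\NP  lex  "under"
[1,2] S  lex  "cat"
[1,2] NP/(NP\S)  >T
[2,3] NP\S  lex  "slowly"
[1,3] NP  >  k=2
[3,4] (S\(S\NP))\NP  lex  "no"
[1,4] S\(S\NP)  <  k=3
[0,4] S  <  k=1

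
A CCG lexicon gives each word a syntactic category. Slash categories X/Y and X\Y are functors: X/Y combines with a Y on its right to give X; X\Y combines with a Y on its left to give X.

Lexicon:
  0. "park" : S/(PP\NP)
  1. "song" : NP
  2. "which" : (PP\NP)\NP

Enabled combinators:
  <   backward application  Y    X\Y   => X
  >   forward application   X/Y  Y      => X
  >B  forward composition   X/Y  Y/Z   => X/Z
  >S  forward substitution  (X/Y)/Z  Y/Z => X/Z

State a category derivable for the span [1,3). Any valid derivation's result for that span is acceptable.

[0,3] S   >
  [0,1] "park" : S/(PP\NP)
  [1,3] PP\NP   <
    [1,2] "song" : NP
    [2,3] "which" : (PP\NP)\NP

PP\NP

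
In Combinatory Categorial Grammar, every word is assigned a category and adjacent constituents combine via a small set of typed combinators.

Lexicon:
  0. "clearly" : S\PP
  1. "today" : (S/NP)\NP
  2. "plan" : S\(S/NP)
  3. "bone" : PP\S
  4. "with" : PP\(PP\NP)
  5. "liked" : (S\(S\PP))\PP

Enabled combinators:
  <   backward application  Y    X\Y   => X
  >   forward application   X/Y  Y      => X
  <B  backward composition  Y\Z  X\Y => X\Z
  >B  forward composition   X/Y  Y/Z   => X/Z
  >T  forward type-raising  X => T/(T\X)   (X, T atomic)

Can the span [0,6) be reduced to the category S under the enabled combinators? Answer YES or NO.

YES

[0,6] S   <
  [0,1] "clearly" : S\PP
  [1,6] S\(S\PP)   <
    [1,5] PP   <
      [1,4] PP\NP   <B
        [1,3] S\NP   <B
          [1,2] "today" : (S/NP)\NP
          [2,3] "plan" : S\(S/NP)
        [3,4] "bone" : PP\S
      [4,5] "with" : PP\(PP\NP)
    [5,6] "liked" : (S\(S\PP))\PP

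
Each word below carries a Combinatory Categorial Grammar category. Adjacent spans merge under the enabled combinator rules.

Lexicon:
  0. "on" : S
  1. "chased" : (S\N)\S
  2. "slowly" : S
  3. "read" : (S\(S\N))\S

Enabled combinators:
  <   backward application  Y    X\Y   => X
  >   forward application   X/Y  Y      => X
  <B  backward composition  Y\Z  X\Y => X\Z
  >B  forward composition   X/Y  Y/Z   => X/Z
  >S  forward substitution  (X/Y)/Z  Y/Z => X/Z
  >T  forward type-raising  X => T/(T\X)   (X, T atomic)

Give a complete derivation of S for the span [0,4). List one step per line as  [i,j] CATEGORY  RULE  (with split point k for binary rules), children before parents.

[0,1] S  lex  "on"
[1,2] (S\N)\S  lex  "chased"
[0,2] S\N  <  k=1
[2,3] S  lex  "slowly"
[3,4] (S\(S\N))\S  lex  "read"
[2,4] S\(S\N)  <  k=3
[0,4] S  <  k=2

[0,4] S   <
  [0,2] S\N   <
    [0,1] "on" : S
    [1,2] "chased" : (S\N)\S
  [2,4] S\(S\N)   <
    [2,3] "slowly" : S
    [3,4] "read" : (S\(S\N))\S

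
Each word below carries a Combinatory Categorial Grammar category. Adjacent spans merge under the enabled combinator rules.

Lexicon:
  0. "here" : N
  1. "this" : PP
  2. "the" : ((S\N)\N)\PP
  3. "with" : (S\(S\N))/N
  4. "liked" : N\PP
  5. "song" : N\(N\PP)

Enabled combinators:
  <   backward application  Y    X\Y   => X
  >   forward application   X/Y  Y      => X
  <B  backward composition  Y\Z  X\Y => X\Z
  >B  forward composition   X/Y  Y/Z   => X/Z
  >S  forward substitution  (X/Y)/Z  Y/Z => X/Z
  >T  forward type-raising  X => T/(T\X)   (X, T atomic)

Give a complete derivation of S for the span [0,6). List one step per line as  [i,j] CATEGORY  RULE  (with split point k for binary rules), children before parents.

[0,6] S   <
  [0,3] S\N   <
    [0,1] "here" : N
    [1,3] (S\N)\N   <
      [1,2] "this" : PP
      [2,3] "the" : ((S\N)\N)\PP
  [3,6] S\(S\N)   >
    [3,4] "with" : (S\(S\N))/N
    [4,6] N   <
      [4,5] "liked" : N\PP
      [5,6] "song" : N\(N\PP)

[0,1] N  lex  "here"
[1,2] PP  lex  "this"
[2,3] ((S\N)\N)\PP  lex  "the"
[1,3] (S\N)\N  <  k=2
[0,3] S\N  <  k=1
[3,4] (S\(S\N))/N  lex  "with"
[4,5] N\PP  lex  "liked"
[5,6] N\(N\PP)  lex  "song"
[4,6] N  <  k=5
[3,6] S\(S\N)  >  k=4
[0,6] S  <  k=3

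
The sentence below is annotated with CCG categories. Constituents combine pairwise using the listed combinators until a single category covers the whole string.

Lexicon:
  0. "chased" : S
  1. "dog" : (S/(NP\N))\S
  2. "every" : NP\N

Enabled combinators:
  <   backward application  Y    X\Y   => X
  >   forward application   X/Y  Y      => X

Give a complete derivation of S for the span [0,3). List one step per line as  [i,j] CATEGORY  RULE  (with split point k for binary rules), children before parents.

[0,1] S  lex  "chased"
[1,2] (S/(NP\N))\S  lex  "dog"
[0,2] S/(NP\N)  <  k=1
[2,3] NP\N  lex  "every"
[0,3] S  >  k=2

[0,3] S   >
  [0,2] S/(NP\N)   <
    [0,1] "chased" : S
    [1,2] "dog" : (S/(NP\N))\S
  [2,3] "every" : NP\N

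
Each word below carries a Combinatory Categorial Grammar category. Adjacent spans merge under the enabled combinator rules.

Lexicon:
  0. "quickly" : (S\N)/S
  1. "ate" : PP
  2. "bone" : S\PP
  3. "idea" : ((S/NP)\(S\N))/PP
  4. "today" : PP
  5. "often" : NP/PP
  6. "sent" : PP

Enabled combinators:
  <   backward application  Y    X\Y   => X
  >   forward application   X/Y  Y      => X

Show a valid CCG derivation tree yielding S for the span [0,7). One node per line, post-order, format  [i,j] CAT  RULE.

[0,7] S   >
  [0,5] S/NP   <
    [0,3] S\N   >
      [0,1] "quickly" : (S\N)/S
      [1,3] S   <
        [1,2] "ate" : PP
        [2,3] "bone" : S\PP
    [3,5] (S/NP)\(S\N)   >
      [3,4] "idea" : ((S/NP)\(S\N))/PP
      [4,5] "today" : PP
  [5,7] NP   >
    [5,6] "often" : NP/PP
    [6,7] "sent" : PP

[0,1] (S\N)/S  lex  "quickly"
[1,2] PP  lex  "ate"
[2,3] S\PP  lex  "bone"
[1,3] S  <  k=2
[0,3] S\N  >  k=1
[3,4] ((S/NP)\(S\N))/PP  lex  "idea"
[4,5] PP  lex  "today"
[3,5] (S/NP)\(S\N)  >  k=4
[0,5] S/NP  <  k=3
[5,6] NP/PP  lex  "often"
[6,7] PP  lex  "sent"
[5,7] NP  >  k=6
[0,7] S  >  k=5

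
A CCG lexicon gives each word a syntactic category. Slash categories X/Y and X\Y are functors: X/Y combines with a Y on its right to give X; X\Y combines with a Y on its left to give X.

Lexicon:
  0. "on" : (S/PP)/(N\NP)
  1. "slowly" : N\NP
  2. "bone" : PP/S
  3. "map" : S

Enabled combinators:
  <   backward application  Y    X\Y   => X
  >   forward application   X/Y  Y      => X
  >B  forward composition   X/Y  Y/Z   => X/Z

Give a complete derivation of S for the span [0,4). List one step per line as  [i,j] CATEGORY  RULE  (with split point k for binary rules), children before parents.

[0,1] (S/PP)/(N\NP)  lex  "on"
[1,2] N\NP  lex  "slowly"
[0,2] S/PP  >  k=1
[2,3] PP/S  lex  "bone"
[3,4] S  lex  "map"
[2,4] PP  >  k=3
[0,4] S  >  k=2

[0,4] S   >
  [0,2] S/PP   >
    [0,1] "on" : (S/PP)/(N\NP)
    [1,2] "slowly" : N\NP
  [2,4] PP   >
    [2,3] "bone" : PP/S
    [3,4] "map" : S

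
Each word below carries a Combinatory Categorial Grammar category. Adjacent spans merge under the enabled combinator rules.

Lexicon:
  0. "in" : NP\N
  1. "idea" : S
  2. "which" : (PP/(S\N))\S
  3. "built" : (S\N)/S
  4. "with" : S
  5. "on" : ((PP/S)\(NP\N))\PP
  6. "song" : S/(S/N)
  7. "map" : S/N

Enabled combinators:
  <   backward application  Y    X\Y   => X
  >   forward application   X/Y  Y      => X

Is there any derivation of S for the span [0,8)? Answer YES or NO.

NP\N S (PP/(S\N))\S (S\N)/S S ((PP/S)\(NP\N))\PP S/(S/N) S/N
CKY chart[0,8] = {PP}; S ∉ chart

NO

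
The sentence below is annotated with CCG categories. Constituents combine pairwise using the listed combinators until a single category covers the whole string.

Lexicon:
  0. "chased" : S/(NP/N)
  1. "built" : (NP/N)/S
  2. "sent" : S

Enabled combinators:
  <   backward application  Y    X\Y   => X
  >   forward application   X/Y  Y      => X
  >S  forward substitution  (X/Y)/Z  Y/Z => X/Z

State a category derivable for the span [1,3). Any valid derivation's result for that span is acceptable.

[0,3] S   >
  [0,1] "chased" : S/(NP/N)
  [1,3] NP/N   >
    [1,2] "built" : (NP/N)/S
    [2,3] "sent" : S

NP/N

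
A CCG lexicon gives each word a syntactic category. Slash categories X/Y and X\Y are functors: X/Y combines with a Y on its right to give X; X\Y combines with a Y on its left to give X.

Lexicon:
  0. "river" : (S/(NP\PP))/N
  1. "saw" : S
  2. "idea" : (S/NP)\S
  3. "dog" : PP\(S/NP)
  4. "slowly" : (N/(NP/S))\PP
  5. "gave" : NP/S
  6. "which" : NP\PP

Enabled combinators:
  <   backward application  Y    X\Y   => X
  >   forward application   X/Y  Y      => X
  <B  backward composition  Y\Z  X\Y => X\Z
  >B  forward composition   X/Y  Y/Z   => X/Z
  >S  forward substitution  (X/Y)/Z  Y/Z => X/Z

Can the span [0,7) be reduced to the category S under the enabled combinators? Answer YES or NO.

YES

[0,7] S   >
  [0,6] S/(NP\PP)   >
    [0,1] "river" : (S/(NP\PP))/N
    [1,6] N   >
      [1,5] N/(NP/S)   <
        [1,4] PP   <
          [1,3] S/NP   <
            [1,2] "saw" : S
            [2,3] "idea" : (S/NP)\S
          [3,4] "dog" : PP\(S/NP)
        [4,5] "slowly" : (N/(NP/S))\PP
      [5,6] "gave" : NP/S
  [6,7] "which" : NP\PP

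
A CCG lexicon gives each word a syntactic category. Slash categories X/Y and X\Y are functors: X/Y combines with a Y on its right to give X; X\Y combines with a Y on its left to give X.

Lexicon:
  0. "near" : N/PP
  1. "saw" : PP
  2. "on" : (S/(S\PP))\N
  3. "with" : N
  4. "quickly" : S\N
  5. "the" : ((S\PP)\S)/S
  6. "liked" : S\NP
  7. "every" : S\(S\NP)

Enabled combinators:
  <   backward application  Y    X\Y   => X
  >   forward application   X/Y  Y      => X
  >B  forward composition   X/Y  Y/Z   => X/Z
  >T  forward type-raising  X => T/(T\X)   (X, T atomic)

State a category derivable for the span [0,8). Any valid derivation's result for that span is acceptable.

[0,8] S   >
  [0,3] S/(S\PP)   <
    [0,2] N   >
      [0,1] "near" : N/PP
      [1,2] "saw" : PP
    [2,3] "on" : (S/(S\PP))\N
  [3,8] S\PP   <
    [3,5] S   <
      [3,4] "with" : N
      [4,5] "quickly" : S\N
    [5,8] (S\PP)\S   >
      [5,6] "the" : ((S\PP)\S)/S
      [6,8] S   <
        [6,7] "liked" : S\NP
        [7,8] "every" : S\(S\NP)

S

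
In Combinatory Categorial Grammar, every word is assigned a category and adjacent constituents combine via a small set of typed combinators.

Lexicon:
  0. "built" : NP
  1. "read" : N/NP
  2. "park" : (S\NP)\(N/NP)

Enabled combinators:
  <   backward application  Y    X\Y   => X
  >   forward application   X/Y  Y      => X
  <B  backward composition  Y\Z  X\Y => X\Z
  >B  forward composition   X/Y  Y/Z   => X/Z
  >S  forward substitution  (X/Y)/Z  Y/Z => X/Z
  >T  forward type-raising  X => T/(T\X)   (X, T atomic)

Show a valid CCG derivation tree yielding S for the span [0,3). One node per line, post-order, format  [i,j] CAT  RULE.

[0,3] S   <
  [0,1] "built" : NP
  [1,3] S\NP   <
    [1,2] "read" : N/NP
    [2,3] "park" : (S\NP)\(N/NP)

[0,1] NP  lex  "built"
[1,2] N/NP  lex  "read"
[2,3] (S\NP)\(N/NP)  lex  "park"
[1,3] S\NP  <  k=2
[0,3] S  <  k=1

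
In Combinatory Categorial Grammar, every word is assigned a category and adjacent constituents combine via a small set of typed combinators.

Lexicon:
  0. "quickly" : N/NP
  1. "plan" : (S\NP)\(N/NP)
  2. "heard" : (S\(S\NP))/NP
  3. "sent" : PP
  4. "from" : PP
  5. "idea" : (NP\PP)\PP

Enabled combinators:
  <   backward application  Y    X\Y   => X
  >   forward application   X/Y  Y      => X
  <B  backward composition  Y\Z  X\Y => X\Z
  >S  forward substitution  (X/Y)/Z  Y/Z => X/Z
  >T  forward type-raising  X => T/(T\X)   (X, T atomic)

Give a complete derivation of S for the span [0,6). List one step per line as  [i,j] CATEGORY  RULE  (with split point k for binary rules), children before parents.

[0,6] S   <
  [0,2] S\NP   <
    [0,1] "quickly" : N/NP
    [1,2] "plan" : (S\NP)\(N/NP)
  [2,6] S\(S\NP)   >
    [2,3] "heard" : (S\(S\NP))/NP
    [3,6] NP   <
      [3,4] "sent" : PP
      [4,6] NP\PP   <
        [4,5] "from" : PP
        [5,6] "idea" : (NP\PP)\PP

[0,1] N/NP  lex  "quickly"
[1,2] (S\NP)\(N/NP)  lex  "plan"
[0,2] S\NP  <  k=1
[2,3] (S\(S\NP))/NP  lex  "heard"
[3,4] PP  lex  "sent"
[4,5] PP  lex  "from"
[5,6] (NP\PP)\PP  lex  "idea"
[4,6] NP\PP  <  k=5
[3,6] NP  <  k=4
[2,6] S\(S\NP)  >  k=3
[0,6] S  <  k=2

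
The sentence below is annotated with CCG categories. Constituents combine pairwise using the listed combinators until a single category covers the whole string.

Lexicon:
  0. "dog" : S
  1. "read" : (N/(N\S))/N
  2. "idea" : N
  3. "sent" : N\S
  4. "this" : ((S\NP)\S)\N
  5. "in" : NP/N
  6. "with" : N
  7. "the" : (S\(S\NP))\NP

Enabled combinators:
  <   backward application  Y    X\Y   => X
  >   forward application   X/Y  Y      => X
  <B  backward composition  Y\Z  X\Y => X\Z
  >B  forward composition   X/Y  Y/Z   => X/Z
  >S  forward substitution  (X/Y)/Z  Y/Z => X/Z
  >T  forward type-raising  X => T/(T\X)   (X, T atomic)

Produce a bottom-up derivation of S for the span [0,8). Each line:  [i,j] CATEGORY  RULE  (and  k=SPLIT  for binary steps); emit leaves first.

[0,8] S   <
  [0,5] S\NP   <
    [0,1] "dog" : S
    [1,5] (S\NP)\S   <
      [1,4] N   >
        [1,3] N/(N\S)   >
          [1,2] "read" : (N/(N\S))/N
          [2,3] "idea" : N
        [3,4] "sent" : N\S
      [4,5] "this" : ((S\NP)\S)\N
  [5,8] S\(S\NP)   <
    [5,7] NP   >
      [5,6] "in" : NP/N
      [6,7] "with" : N
    [7,8] "the" : (S\(S\NP))\NP

[0,1] S  lex  "dog"
[1,2] (N/(N\S))/N  lex  "read"
[2,3] N  lex  "idea"
[1,3] N/(N\S)  >  k=2
[3,4] N\S  lex  "sent"
[1,4] N  >  k=3
[4,5] ((S\NP)\S)\N  lex  "this"
[1,5] (S\NP)\S  <  k=4
[0,5] S\NP  <  k=1
[5,6] NP/N  lex  "in"
[6,7] N  lex  "with"
[5,7] NP  >  k=6
[7,8] (S\(S\NP))\NP  lex  "the"
[5,8] S\(S\NP)  <  k=7
[0,8] S  <  k=5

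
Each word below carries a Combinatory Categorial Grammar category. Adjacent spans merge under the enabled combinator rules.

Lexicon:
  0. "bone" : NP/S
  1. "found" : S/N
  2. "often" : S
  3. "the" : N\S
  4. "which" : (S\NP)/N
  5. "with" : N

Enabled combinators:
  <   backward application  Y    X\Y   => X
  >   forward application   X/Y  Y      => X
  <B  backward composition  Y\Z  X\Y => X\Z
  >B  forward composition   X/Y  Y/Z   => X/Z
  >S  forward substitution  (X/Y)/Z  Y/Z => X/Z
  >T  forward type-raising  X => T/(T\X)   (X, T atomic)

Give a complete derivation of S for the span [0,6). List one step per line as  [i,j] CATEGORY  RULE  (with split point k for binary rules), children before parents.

[0,6] S   <
  [0,4] NP   >
    [0,1] "bone" : NP/S
    [1,4] S   >
      [1,2] "found" : S/N
      [2,4] N   <
        [2,3] "often" : S
        [3,4] "the" : N\S
  [4,6] S\NP   >
    [4,5] "which" : (S\NP)/N
    [5,6] "with" : N

[0,1] NP/S  lex  "bone"
[1,2] S/N  lex  "found"
[2,3] S  lex  "often"
[3,4] N\S  lex  "the"
[2,4] N  <  k=3
[1,4] S  >  k=2
[0,4] NP  >  k=1
[4,5] (S\NP)/N  lex  "which"
[5,6] N  lex  "with"
[4,6] S\NP  >  k=5
[0,6] S  <  k=4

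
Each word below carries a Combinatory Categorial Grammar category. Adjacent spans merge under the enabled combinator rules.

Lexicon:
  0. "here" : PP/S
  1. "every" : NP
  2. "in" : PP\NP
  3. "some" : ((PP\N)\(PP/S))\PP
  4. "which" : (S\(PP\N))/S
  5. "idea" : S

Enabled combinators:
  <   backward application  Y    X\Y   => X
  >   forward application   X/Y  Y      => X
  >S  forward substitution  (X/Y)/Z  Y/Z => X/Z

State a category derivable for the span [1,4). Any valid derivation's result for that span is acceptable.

(PP\N)\(PP/S)

[0,6] S   <
  [0,4] PP\N   <
    [0,1] "here" : PP/S
    [1,4] (PP\N)\(PP/S)   <
      [1,3] PP   <
        [1,2] "every" : NP
        [2,3] "in" : PP\NP
      [3,4] "some" : ((PP\N)\(PP/S))\PP
  [4,6] S\(PP\N)   >
    [4,5] "which" : (S\(PP\N))/S
    [5,6] "idea" : S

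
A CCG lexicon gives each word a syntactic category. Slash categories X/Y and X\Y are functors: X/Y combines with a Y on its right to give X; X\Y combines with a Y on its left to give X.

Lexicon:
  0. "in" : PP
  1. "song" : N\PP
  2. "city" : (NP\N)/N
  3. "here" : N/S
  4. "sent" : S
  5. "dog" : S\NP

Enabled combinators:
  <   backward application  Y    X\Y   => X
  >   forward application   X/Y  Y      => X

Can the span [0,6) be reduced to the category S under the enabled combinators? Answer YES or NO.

YES

[0,6] S   <
  [0,5] NP   <
    [0,2] N   <
      [0,1] "in" : PP
      [1,2] "song" : N\PP
    [2,5] NP\N   >
      [2,3] "city" : (NP\N)/N
      [3,5] N   >
        [3,4] "here" : N/S
        [4,5] "sent" : S
  [5,6] "dog" : S\NP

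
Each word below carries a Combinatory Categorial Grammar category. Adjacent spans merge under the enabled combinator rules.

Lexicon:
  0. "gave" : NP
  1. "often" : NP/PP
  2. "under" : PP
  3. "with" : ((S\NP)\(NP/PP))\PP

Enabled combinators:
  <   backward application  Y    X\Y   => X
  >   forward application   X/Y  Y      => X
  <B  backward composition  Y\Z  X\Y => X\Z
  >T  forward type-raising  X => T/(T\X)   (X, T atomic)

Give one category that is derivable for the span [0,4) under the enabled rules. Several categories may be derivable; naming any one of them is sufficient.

S

[0,4] S   >
  [0,1] S/(S\NP)   >T
    [0,1] "gave" : NP
  [1,4] S\NP   <
    [1,2] "often" : NP/PP
    [2,4] (S\NP)\(NP/PP)   <
      [2,3] "under" : PP
      [3,4] "with" : ((S\NP)\(NP/PP))\PP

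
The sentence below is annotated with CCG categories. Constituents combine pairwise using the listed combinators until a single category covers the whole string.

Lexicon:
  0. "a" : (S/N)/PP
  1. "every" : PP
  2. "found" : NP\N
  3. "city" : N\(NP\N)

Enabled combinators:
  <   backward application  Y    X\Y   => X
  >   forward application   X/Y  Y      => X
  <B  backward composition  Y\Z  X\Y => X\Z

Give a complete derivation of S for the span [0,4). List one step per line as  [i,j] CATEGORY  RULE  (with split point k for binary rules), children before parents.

[0,4] S   >
  [0,2] S/N   >
    [0,1] "a" : (S/N)/PP
    [1,2] "every" : PP
  [2,4] N   <
    [2,3] "found" : NP\N
    [3,4] "city" : N\(NP\N)

[0,1] (S/N)/PP  lex  "a"
[1,2] PP  lex  "every"
[0,2] S/N  >  k=1
[2,3] NP\N  lex  "found"
[3,4] N\(NP\N)  lex  "city"
[2,4] N  <  k=3
[0,4] S  >  k=2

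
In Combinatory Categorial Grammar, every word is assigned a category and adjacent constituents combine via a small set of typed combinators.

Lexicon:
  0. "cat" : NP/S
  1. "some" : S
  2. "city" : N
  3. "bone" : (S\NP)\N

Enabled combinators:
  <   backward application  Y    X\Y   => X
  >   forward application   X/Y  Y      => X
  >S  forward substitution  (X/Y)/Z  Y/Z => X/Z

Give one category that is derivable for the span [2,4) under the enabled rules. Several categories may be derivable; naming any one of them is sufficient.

S\NP

[0,4] S   <
  [0,2] NP   >
    [0,1] "cat" : NP/S
    [1,2] "some" : S
  [2,4] S\NP   <
    [2,3] "city" : N
    [3,4] "bone" : (S\NP)\N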